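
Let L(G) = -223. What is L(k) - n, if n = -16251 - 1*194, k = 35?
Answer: 16222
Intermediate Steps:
n = -16445 (n = -16251 - 194 = -16445)
L(k) - n = -223 - 1*(-16445) = -223 + 16445 = 16222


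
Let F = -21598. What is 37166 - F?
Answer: 58764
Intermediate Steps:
37166 - F = 37166 - 1*(-21598) = 37166 + 21598 = 58764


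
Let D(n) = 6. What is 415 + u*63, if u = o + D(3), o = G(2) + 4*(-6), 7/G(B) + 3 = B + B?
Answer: -278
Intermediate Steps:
G(B) = 7/(-3 + 2*B) (G(B) = 7/(-3 + (B + B)) = 7/(-3 + 2*B))
o = -17 (o = 7/(-3 + 2*2) + 4*(-6) = 7/(-3 + 4) - 24 = 7/1 - 24 = 7*1 - 24 = 7 - 24 = -17)
u = -11 (u = -17 + 6 = -11)
415 + u*63 = 415 - 11*63 = 415 - 693 = -278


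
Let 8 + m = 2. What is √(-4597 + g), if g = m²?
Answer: I*√4561 ≈ 67.535*I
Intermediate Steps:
m = -6 (m = -8 + 2 = -6)
g = 36 (g = (-6)² = 36)
√(-4597 + g) = √(-4597 + 36) = √(-4561) = I*√4561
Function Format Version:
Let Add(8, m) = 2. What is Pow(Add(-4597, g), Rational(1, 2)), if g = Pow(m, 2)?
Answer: Mul(I, Pow(4561, Rational(1, 2))) ≈ Mul(67.535, I)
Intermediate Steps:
m = -6 (m = Add(-8, 2) = -6)
g = 36 (g = Pow(-6, 2) = 36)
Pow(Add(-4597, g), Rational(1, 2)) = Pow(Add(-4597, 36), Rational(1, 2)) = Pow(-4561, Rational(1, 2)) = Mul(I, Pow(4561, Rational(1, 2)))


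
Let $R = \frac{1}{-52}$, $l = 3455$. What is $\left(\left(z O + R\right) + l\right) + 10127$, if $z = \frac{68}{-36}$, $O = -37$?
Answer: $\frac{6389075}{468} \approx 13652.0$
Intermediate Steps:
$z = - \frac{17}{9}$ ($z = 68 \left(- \frac{1}{36}\right) = - \frac{17}{9} \approx -1.8889$)
$R = - \frac{1}{52} \approx -0.019231$
$\left(\left(z O + R\right) + l\right) + 10127 = \left(\left(\left(- \frac{17}{9}\right) \left(-37\right) - \frac{1}{52}\right) + 3455\right) + 10127 = \left(\left(\frac{629}{9} - \frac{1}{52}\right) + 3455\right) + 10127 = \left(\frac{32699}{468} + 3455\right) + 10127 = \frac{1649639}{468} + 10127 = \frac{6389075}{468}$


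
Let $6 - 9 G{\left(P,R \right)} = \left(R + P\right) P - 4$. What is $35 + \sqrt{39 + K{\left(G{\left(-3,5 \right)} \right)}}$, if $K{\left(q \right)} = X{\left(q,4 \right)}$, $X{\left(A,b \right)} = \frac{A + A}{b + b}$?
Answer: $35 + \frac{\sqrt{355}}{3} \approx 41.28$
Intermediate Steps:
$G{\left(P,R \right)} = \frac{10}{9} - \frac{P \left(P + R\right)}{9}$ ($G{\left(P,R \right)} = \frac{2}{3} - \frac{\left(R + P\right) P - 4}{9} = \frac{2}{3} - \frac{\left(P + R\right) P - 4}{9} = \frac{2}{3} - \frac{P \left(P + R\right) - 4}{9} = \frac{2}{3} - \frac{-4 + P \left(P + R\right)}{9} = \frac{2}{3} - \left(- \frac{4}{9} + \frac{P \left(P + R\right)}{9}\right) = \frac{10}{9} - \frac{P \left(P + R\right)}{9}$)
$X{\left(A,b \right)} = \frac{A}{b}$ ($X{\left(A,b \right)} = \frac{2 A}{2 b} = 2 A \frac{1}{2 b} = \frac{A}{b}$)
$K{\left(q \right)} = \frac{q}{4}$
$35 + \sqrt{39 + K{\left(G{\left(-3,5 \right)} \right)}} = 35 + \sqrt{39 + \frac{\frac{10}{9} - \frac{\left(-3\right)^{2}}{9} - \left(- \frac{1}{3}\right) 5}{4}} = 35 + \sqrt{39 + \frac{\frac{10}{9} - 1 + \frac{5}{3}}{4}} = 35 + \sqrt{39 + \frac{1}{4} \cdot \frac{16}{9}} = 35 + \sqrt{39 + \frac{4}{9}} = 35 + \sqrt{\frac{355}{9}} = 35 + \frac{\sqrt{355}}{3}$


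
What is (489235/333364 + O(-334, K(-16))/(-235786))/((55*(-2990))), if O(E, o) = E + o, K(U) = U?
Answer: -11547144111/1292619166690280 ≈ -8.9331e-6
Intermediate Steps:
(489235/333364 + O(-334, K(-16))/(-235786))/((55*(-2990))) = (489235/333364 + (-334 - 16)/(-235786))/((55*(-2990))) = (489235*(1/333364) - 350*(-1/235786))/(-164450) = (489235/333364 + 175/117893)*(-1/164450) = (57735720555/39301282052)*(-1/164450) = -11547144111/1292619166690280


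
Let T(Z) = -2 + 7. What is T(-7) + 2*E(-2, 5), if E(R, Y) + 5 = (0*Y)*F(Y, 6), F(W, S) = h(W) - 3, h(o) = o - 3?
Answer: -5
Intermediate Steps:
h(o) = -3 + o
T(Z) = 5
F(W, S) = -6 + W (F(W, S) = (-3 + W) - 3 = -6 + W)
E(R, Y) = -5 (E(R, Y) = -5 + (0*Y)*(-6 + Y) = -5 + 0*(-6 + Y) = -5 + 0 = -5)
T(-7) + 2*E(-2, 5) = 5 + 2*(-5) = 5 - 10 = -5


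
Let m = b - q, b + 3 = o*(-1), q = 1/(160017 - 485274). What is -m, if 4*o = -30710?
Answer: -4992369695/650514 ≈ -7674.5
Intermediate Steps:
o = -15355/2 (o = (¼)*(-30710) = -15355/2 ≈ -7677.5)
q = -1/325257 (q = 1/(-325257) = -1/325257 ≈ -3.0745e-6)
b = 15349/2 (b = -3 - 15355/2*(-1) = -3 + 15355/2 = 15349/2 ≈ 7674.5)
m = 4992369695/650514 (m = 15349/2 - 1*(-1/325257) = 15349/2 + 1/325257 = 4992369695/650514 ≈ 7674.5)
-m = -1*4992369695/650514 = -4992369695/650514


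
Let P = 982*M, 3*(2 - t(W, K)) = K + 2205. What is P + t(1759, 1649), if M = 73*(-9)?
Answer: -1939370/3 ≈ -6.4646e+5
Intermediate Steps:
t(W, K) = -733 - K/3 (t(W, K) = 2 - (K + 2205)/3 = 2 - (2205 + K)/3 = 2 + (-735 - K/3) = -733 - K/3)
M = -657
P = -645174 (P = 982*(-657) = -645174)
P + t(1759, 1649) = -645174 + (-733 - ⅓*1649) = -645174 + (-733 - 1649/3) = -645174 - 3848/3 = -1939370/3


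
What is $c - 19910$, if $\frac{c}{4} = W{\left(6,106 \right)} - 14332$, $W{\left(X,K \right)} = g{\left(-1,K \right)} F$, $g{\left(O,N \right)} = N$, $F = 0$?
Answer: $-77238$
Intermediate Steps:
$W{\left(X,K \right)} = 0$ ($W{\left(X,K \right)} = K 0 = 0$)
$c = -57328$ ($c = 4 \left(0 - 14332\right) = 4 \left(-14332\right) = -57328$)
$c - 19910 = -57328 - 19910 = -77238$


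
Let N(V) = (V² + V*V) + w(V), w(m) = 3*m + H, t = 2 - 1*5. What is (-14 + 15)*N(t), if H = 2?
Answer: 11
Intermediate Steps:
t = -3 (t = 2 - 5 = -3)
w(m) = 2 + 3*m (w(m) = 3*m + 2 = 2 + 3*m)
N(V) = 2 + 2*V² + 3*V (N(V) = (V² + V*V) + (2 + 3*V) = (V² + V²) + (2 + 3*V) = 2*V² + (2 + 3*V) = 2 + 2*V² + 3*V)
(-14 + 15)*N(t) = (-14 + 15)*(2 + 2*(-3)² + 3*(-3)) = 1*(2 + 2*9 - 9) = 1*(2 + 18 - 9) = 1*11 = 11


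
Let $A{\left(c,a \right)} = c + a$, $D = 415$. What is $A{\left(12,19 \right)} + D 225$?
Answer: $93406$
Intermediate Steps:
$A{\left(c,a \right)} = a + c$
$A{\left(12,19 \right)} + D 225 = \left(19 + 12\right) + 415 \cdot 225 = 31 + 93375 = 93406$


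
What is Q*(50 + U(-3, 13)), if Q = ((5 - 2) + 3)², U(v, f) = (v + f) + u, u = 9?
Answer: 2484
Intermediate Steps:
U(v, f) = 9 + f + v (U(v, f) = (v + f) + 9 = (f + v) + 9 = 9 + f + v)
Q = 36 (Q = (3 + 3)² = 6² = 36)
Q*(50 + U(-3, 13)) = 36*(50 + (9 + 13 - 3)) = 36*(50 + 19) = 36*69 = 2484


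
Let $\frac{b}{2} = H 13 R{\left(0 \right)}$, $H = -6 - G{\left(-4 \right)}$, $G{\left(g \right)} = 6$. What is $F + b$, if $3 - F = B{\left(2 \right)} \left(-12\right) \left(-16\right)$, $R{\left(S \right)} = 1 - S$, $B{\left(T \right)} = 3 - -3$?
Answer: $-1461$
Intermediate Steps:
$H = -12$ ($H = -6 - 6 = -12$)
$B{\left(T \right)} = 6$ ($B{\left(T \right)} = 3 + 3 = 6$)
$F = -1149$ ($F = 3 - 6 \left(-12\right) \left(-16\right) = 3 - \left(-72\right) \left(-16\right) = 3 - 1152 = -1149$)
$b = -312$ ($b = 2 \left(-12\right) 13 \left(1 - 0\right) = 2 \left(- 156 \left(1 + 0\right)\right) = 2 \left(\left(-156\right) 1\right) = 2 \left(-156\right) = -312$)
$F + b = -1149 - 312 = -1461$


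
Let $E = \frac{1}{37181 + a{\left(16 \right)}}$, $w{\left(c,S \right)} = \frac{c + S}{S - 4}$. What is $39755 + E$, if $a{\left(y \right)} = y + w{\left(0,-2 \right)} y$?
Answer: $\frac{4436936288}{111607} \approx 39755.0$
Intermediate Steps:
$w{\left(c,S \right)} = \frac{S + c}{-4 + S}$
$a{\left(y \right)} = \frac{4 y}{3}$ ($a{\left(y \right)} = y + \frac{-2 + 0}{-4 - 2} y = y + \frac{1}{-6} \left(-2\right) y = y + \left(- \frac{1}{6}\right) \left(-2\right) y = y + \frac{y}{3} = \frac{4 y}{3}$)
$E = \frac{3}{111607}$ ($E = \frac{1}{37181 + \frac{4}{3} \cdot 16} = \frac{1}{37181 + \frac{64}{3}} = \frac{1}{\frac{111607}{3}} = \frac{3}{111607} \approx 2.688 \cdot 10^{-5}$)
$39755 + E = 39755 + \frac{3}{111607} = \frac{4436936288}{111607}$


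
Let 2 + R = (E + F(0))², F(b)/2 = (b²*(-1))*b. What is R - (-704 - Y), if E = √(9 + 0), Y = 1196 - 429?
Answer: 1478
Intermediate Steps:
Y = 767
E = 3 (E = √9 = 3)
F(b) = -2*b³ (F(b) = 2*((b²*(-1))*b) = 2*((-b²)*b) = 2*(-b³) = -2*b³)
R = 7 (R = -2 + (3 - 2*0³)² = -2 + (3 - 2*0)² = -2 + (3 + 0)² = -2 + 3² = -2 + 9 = 7)
R - (-704 - Y) = 7 - (-704 - 1*767) = 7 - (-704 - 767) = 7 - 1*(-1471) = 7 + 1471 = 1478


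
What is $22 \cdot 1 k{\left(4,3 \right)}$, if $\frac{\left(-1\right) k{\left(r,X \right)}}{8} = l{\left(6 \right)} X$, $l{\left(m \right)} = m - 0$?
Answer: $-3168$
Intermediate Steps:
$l{\left(m \right)} = m$ ($l{\left(m \right)} = m + 0 = m$)
$k{\left(r,X \right)} = - 48 X$ ($k{\left(r,X \right)} = - 8 \cdot 6 X = - 48 X$)
$22 \cdot 1 k{\left(4,3 \right)} = 22 \cdot 1 \left(\left(-48\right) 3\right) = 22 \left(-144\right) = -3168$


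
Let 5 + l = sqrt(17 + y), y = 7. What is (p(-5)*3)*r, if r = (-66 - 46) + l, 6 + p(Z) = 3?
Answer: 1053 - 18*sqrt(6) ≈ 1008.9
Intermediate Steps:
l = -5 + 2*sqrt(6) (l = -5 + sqrt(17 + 7) = -5 + sqrt(24) = -5 + 2*sqrt(6) ≈ -0.10102)
p(Z) = -3 (p(Z) = -6 + 3 = -3)
r = -117 + 2*sqrt(6) (r = (-66 - 46) + (-5 + 2*sqrt(6)) = -112 + (-5 + 2*sqrt(6)) = -117 + 2*sqrt(6) ≈ -112.10)
(p(-5)*3)*r = (-3*3)*(-117 + 2*sqrt(6)) = -9*(-117 + 2*sqrt(6)) = 1053 - 18*sqrt(6)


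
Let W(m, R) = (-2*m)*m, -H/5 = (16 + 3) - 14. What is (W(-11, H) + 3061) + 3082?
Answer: 5901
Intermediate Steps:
H = -25 (H = -5*((16 + 3) - 14) = -5*(19 - 14) = -5*5 = -25)
W(m, R) = -2*m²
(W(-11, H) + 3061) + 3082 = (-2*(-11)² + 3061) + 3082 = (-2*121 + 3061) + 3082 = (-242 + 3061) + 3082 = 2819 + 3082 = 5901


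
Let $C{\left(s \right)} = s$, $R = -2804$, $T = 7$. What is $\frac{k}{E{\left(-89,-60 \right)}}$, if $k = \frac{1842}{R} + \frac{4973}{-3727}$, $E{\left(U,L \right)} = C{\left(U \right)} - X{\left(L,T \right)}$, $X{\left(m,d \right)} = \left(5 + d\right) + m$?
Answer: $\frac{10404713}{214235414} \approx 0.048567$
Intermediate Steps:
$X{\left(m,d \right)} = 5 + d + m$
$E{\left(U,L \right)} = -12 + U - L$ ($E{\left(U,L \right)} = U - \left(5 + 7 + L\right) = U - \left(12 + L\right) = -12 + U - L$)
$k = - \frac{10404713}{5225254}$ ($k = \frac{1842}{-2804} + \frac{4973}{-3727} = 1842 \left(- \frac{1}{2804}\right) + 4973 \left(- \frac{1}{3727}\right) = - \frac{921}{1402} - \frac{4973}{3727} = - \frac{10404713}{5225254} \approx -1.9912$)
$\frac{k}{E{\left(-89,-60 \right)}} = - \frac{10404713}{5225254 \left(-12 - 89 - -60\right)} = - \frac{10404713}{5225254 \left(-12 - 89 + 60\right)} = - \frac{10404713}{5225254 \left(-41\right)} = \left(- \frac{10404713}{5225254}\right) \left(- \frac{1}{41}\right) = \frac{10404713}{214235414}$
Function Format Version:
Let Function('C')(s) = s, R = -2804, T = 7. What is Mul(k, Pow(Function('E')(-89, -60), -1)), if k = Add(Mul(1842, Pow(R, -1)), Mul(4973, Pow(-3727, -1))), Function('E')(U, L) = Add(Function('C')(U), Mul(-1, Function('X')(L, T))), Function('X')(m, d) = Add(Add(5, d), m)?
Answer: Rational(10404713, 214235414) ≈ 0.048567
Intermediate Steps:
Function('X')(m, d) = Add(5, d, m)
Function('E')(U, L) = Add(-12, U, Mul(-1, L)) (Function('E')(U, L) = Add(U, Mul(-1, Add(5, 7, L))) = Add(U, Mul(-1, Add(12, L))) = Add(U, Add(-12, Mul(-1, L))) = Add(-12, U, Mul(-1, L)))
k = Rational(-10404713, 5225254) (k = Add(Mul(1842, Pow(-2804, -1)), Mul(4973, Pow(-3727, -1))) = Add(Mul(1842, Rational(-1, 2804)), Mul(4973, Rational(-1, 3727))) = Add(Rational(-921, 1402), Rational(-4973, 3727)) = Rational(-10404713, 5225254) ≈ -1.9912)
Mul(k, Pow(Function('E')(-89, -60), -1)) = Mul(Rational(-10404713, 5225254), Pow(Add(-12, -89, Mul(-1, -60)), -1)) = Mul(Rational(-10404713, 5225254), Pow(Add(-12, -89, 60), -1)) = Mul(Rational(-10404713, 5225254), Pow(-41, -1)) = Mul(Rational(-10404713, 5225254), Rational(-1, 41)) = Rational(10404713, 214235414)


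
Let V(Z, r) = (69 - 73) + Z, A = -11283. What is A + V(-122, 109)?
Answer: -11409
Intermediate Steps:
V(Z, r) = -4 + Z
A + V(-122, 109) = -11283 + (-4 - 122) = -11283 - 126 = -11409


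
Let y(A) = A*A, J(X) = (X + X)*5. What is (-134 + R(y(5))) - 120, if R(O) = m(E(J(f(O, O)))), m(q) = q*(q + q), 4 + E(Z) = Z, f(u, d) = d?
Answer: 120778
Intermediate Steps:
J(X) = 10*X (J(X) = (2*X)*5 = 10*X)
y(A) = A²
E(Z) = -4 + Z
m(q) = 2*q² (m(q) = q*(2*q) = 2*q²)
R(O) = 2*(-4 + 10*O)²
(-134 + R(y(5))) - 120 = (-134 + 8*(-2 + 5*5²)²) - 120 = (-134 + 8*(-2 + 5*25)²) - 120 = (-134 + 8*(-2 + 125)²) - 120 = (-134 + 8*123²) - 120 = (-134 + 8*15129) - 120 = (-134 + 121032) - 120 = 120898 - 120 = 120778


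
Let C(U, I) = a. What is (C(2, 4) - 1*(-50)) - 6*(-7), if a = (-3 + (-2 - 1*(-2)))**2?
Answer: 101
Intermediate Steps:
a = 9 (a = (-3 + (-2 + 2))**2 = (-3 + 0)**2 = (-3)**2 = 9)
C(U, I) = 9
(C(2, 4) - 1*(-50)) - 6*(-7) = (9 - 1*(-50)) - 6*(-7) = (9 + 50) - 1*(-42) = 59 + 42 = 101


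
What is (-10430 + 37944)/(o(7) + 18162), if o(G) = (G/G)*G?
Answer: 27514/18169 ≈ 1.5143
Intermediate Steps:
o(G) = G (o(G) = 1*G = G)
(-10430 + 37944)/(o(7) + 18162) = (-10430 + 37944)/(7 + 18162) = 27514/18169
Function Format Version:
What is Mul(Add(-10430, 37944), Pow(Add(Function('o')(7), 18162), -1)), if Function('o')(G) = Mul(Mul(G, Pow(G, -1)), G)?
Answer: Rational(27514, 18169) ≈ 1.5143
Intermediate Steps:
Function('o')(G) = G (Function('o')(G) = Mul(1, G) = G)
Mul(Add(-10430, 37944), Pow(Add(Function('o')(7), 18162), -1)) = Mul(Add(-10430, 37944), Pow(Add(7, 18162), -1)) = Mul(27514, Pow(18169, -1)) = Mul(27514, Rational(1, 18169)) = Rational(27514, 18169)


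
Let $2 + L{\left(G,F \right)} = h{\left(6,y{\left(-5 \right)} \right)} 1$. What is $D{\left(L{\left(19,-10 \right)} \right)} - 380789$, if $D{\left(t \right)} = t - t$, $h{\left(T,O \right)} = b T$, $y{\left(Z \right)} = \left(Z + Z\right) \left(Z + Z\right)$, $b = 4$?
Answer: $-380789$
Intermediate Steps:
$y{\left(Z \right)} = 4 Z^{2}$ ($y{\left(Z \right)} = 2 Z 2 Z = 4 Z^{2}$)
$h{\left(T,O \right)} = 4 T$
$L{\left(G,F \right)} = 22$ ($L{\left(G,F \right)} = -2 + 4 \cdot 6 \cdot 1 = -2 + 24 \cdot 1 = -2 + 24 = 22$)
$D{\left(t \right)} = 0$
$D{\left(L{\left(19,-10 \right)} \right)} - 380789 = 0 - 380789 = -380789$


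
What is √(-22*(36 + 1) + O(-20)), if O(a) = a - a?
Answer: I*√814 ≈ 28.531*I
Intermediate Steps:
O(a) = 0
√(-22*(36 + 1) + O(-20)) = √(-22*(36 + 1) + 0) = √(-22*37 + 0) = √(-814 + 0) = √(-814) = I*√814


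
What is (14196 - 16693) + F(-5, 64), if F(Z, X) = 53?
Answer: -2444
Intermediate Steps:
(14196 - 16693) + F(-5, 64) = (14196 - 16693) + 53 = -2497 + 53 = -2444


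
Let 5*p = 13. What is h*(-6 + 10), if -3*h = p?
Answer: -52/15 ≈ -3.4667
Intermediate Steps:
p = 13/5 (p = (1/5)*13 = 13/5 ≈ 2.6000)
h = -13/15 (h = -1/3*13/5 = -13/15 ≈ -0.86667)
h*(-6 + 10) = -13*(-6 + 10)/15 = -13/15*4 = -52/15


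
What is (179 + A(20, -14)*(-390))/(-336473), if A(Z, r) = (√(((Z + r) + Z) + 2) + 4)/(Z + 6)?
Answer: -119/336473 + 30*√7/336473 ≈ -0.00011777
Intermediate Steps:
A(Z, r) = (4 + √(2 + r + 2*Z))/(6 + Z) (A(Z, r) = (√((r + 2*Z) + 2) + 4)/(6 + Z) = (√(2 + r + 2*Z) + 4)/(6 + Z) = (4 + √(2 + r + 2*Z))/(6 + Z))
(179 + A(20, -14)*(-390))/(-336473) = (179 + ((4 + √(2 - 14 + 2*20))/(6 + 20))*(-390))/(-336473) = (179 + ((4 + √(2 - 14 + 40))/26)*(-390))*(-1/336473) = (179 + ((4 + √28)/26)*(-390))*(-1/336473) = (179 + ((4 + 2*√7)/26)*(-390))*(-1/336473) = (179 + (2/13 + √7/13)*(-390))*(-1/336473) = (179 + (-60 - 30*√7))*(-1/336473) = (119 - 30*√7)*(-1/336473) = -119/336473 + 30*√7/336473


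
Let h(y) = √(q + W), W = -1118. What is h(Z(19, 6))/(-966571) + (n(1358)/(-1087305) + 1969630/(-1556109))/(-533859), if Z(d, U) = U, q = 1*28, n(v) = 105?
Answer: 142783462573/60218052954417297 - I*√1090/966571 ≈ 2.3711e-6 - 3.4157e-5*I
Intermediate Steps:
q = 28
h(y) = I*√1090 (h(y) = √(28 - 1118) = √(-1090) = I*√1090)
h(Z(19, 6))/(-966571) + (n(1358)/(-1087305) + 1969630/(-1556109))/(-533859) = (I*√1090)/(-966571) + (105/(-1087305) + 1969630/(-1556109))/(-533859) = (I*√1090)*(-1/966571) + (105*(-1/1087305) + 1969630*(-1/1556109))*(-1/533859) = -I*√1090/966571 + (-7/72487 - 1969630/1556109)*(-1/533859) = -I*√1090/966571 - 142783462573/112797673083*(-1/533859) = -I*√1090/966571 + 142783462573/60218052954417297 = 142783462573/60218052954417297 - I*√1090/966571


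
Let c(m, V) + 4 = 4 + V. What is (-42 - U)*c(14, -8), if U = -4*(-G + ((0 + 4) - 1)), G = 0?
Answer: 240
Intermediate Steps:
c(m, V) = V (c(m, V) = -4 + (4 + V) = V)
U = -12 (U = -4*(-1*0 + ((0 + 4) - 1)) = -4*(0 + (4 - 1)) = -4*(0 + 3) = -4*3 = -12)
(-42 - U)*c(14, -8) = (-42 - 1*(-12))*(-8) = (-42 + 12)*(-8) = -30*(-8) = 240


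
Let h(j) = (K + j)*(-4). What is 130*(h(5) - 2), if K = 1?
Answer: -3380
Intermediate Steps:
h(j) = -4 - 4*j (h(j) = (1 + j)*(-4) = -4 - 4*j)
130*(h(5) - 2) = 130*((-4 - 4*5) - 2) = 130*((-4 - 20) - 2) = 130*(-24 - 2) = 130*(-26) = -3380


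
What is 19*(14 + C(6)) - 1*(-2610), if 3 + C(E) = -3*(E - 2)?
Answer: 2591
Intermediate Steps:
C(E) = 3 - 3*E (C(E) = -3 - 3*(E - 2) = -3 - 3*(-2 + E) = -3 + (6 - 3*E) = 3 - 3*E)
19*(14 + C(6)) - 1*(-2610) = 19*(14 + (3 - 3*6)) - 1*(-2610) = 19*(14 + (3 - 18)) + 2610 = 19*(14 - 15) + 2610 = 19*(-1) + 2610 = -19 + 2610 = 2591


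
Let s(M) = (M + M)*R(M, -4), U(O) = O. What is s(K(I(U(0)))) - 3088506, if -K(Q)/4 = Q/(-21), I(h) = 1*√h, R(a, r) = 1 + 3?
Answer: -3088506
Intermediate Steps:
R(a, r) = 4
I(h) = √h
K(Q) = 4*Q/21 (K(Q) = -4*Q/(-21) = -4*Q*(-1)/21 = -(-4)*Q/21 = 4*Q/21)
s(M) = 8*M (s(M) = (M + M)*4 = (2*M)*4 = 8*M)
s(K(I(U(0)))) - 3088506 = 8*(4*√0/21) - 3088506 = 8*((4/21)*0) - 3088506 = 8*0 - 3088506 = 0 - 3088506 = -3088506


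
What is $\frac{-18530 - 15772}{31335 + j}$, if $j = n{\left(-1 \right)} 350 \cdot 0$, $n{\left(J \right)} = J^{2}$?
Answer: $- \frac{11434}{10445} \approx -1.0947$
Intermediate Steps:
$j = 0$ ($j = \left(-1\right)^{2} \cdot 350 \cdot 0 = 1 \cdot 0 = 0$)
$\frac{-18530 - 15772}{31335 + j} = \frac{-18530 - 15772}{31335 + 0} = - \frac{34302}{31335} = \left(-34302\right) \frac{1}{31335} = - \frac{11434}{10445}$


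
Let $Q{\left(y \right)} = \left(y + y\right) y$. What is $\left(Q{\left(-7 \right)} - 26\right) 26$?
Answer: $1872$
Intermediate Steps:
$Q{\left(y \right)} = 2 y^{2}$ ($Q{\left(y \right)} = 2 y y = 2 y^{2}$)
$\left(Q{\left(-7 \right)} - 26\right) 26 = \left(2 \left(-7\right)^{2} - 26\right) 26 = \left(2 \cdot 49 - 26\right) 26 = \left(98 - 26\right) 26 = 72 \cdot 26 = 1872$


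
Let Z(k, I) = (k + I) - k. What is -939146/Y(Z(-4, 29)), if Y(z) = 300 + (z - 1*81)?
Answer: -469573/124 ≈ -3786.9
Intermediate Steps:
Z(k, I) = I (Z(k, I) = (I + k) - k = I)
Y(z) = 219 + z (Y(z) = 300 + (z - 81) = 300 + (-81 + z) = 219 + z)
-939146/Y(Z(-4, 29)) = -939146/(219 + 29) = -939146/248 = -939146*1/248 = -469573/124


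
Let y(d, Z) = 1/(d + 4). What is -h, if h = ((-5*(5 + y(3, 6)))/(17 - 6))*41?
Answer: 7380/77 ≈ 95.844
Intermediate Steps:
y(d, Z) = 1/(4 + d)
h = -7380/77 (h = ((-5*(5 + 1/(4 + 3)))/(17 - 6))*41 = (-5*(5 + 1/7)/11)*41 = (-5*(5 + 1/7)*(1/11))*41 = (-5*36/7*(1/11))*41 = -180/7*1/11*41 = -180/77*41 = -7380/77 ≈ -95.844)
-h = -1*(-7380/77) = 7380/77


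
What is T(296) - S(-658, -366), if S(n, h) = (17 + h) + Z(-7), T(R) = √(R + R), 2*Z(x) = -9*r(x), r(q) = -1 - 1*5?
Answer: 322 + 4*√37 ≈ 346.33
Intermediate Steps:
r(q) = -6 (r(q) = -1 - 5 = -6)
Z(x) = 27 (Z(x) = (-9*(-6))/2 = (½)*54 = 27)
T(R) = √2*√R (T(R) = √(2*R) = √2*√R)
S(n, h) = 44 + h (S(n, h) = (17 + h) + 27 = 44 + h)
T(296) - S(-658, -366) = √2*√296 - (44 - 366) = √2*(2*√74) - 1*(-322) = 4*√37 + 322 = 322 + 4*√37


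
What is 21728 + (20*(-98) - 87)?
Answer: 19681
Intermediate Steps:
21728 + (20*(-98) - 87) = 21728 + (-1960 - 87) = 21728 - 2047 = 19681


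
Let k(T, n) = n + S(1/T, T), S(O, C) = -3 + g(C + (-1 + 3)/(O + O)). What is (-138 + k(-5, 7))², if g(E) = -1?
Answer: 18225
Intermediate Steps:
S(O, C) = -4 (S(O, C) = -3 - 1 = -4)
k(T, n) = -4 + n (k(T, n) = n - 4 = -4 + n)
(-138 + k(-5, 7))² = (-138 + (-4 + 7))² = (-138 + 3)² = (-135)² = 18225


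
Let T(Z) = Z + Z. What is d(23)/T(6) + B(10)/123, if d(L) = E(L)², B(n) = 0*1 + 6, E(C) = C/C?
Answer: 65/492 ≈ 0.13211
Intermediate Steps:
E(C) = 1
T(Z) = 2*Z
B(n) = 6 (B(n) = 0 + 6 = 6)
d(L) = 1 (d(L) = 1² = 1)
d(23)/T(6) + B(10)/123 = 1/(2*6) + 6/123 = 1/12 + 6*(1/123) = 1*(1/12) + 2/41 = 1/12 + 2/41 = 65/492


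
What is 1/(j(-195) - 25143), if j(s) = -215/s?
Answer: -39/980534 ≈ -3.9774e-5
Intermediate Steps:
1/(j(-195) - 25143) = 1/(-215/(-195) - 25143) = 1/(-215*(-1/195) - 25143) = 1/(43/39 - 25143) = 1/(-980534/39) = -39/980534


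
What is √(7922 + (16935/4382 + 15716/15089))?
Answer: 3*√3850586418987768026/66119998 ≈ 89.033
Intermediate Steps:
√(7922 + (16935/4382 + 15716/15089)) = √(7922 + 324399727/66119998) = √(524127023883/66119998) = 3*√3850586418987768026/66119998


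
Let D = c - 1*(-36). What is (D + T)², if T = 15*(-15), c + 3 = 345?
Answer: 23409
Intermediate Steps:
c = 342 (c = -3 + 345 = 342)
T = -225
D = 378 (D = 342 - 1*(-36) = 342 + 36 = 378)
(D + T)² = (378 - 225)² = 153² = 23409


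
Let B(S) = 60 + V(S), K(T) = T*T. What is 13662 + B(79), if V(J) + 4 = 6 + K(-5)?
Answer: 13749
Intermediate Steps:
K(T) = T²
V(J) = 27 (V(J) = -4 + (6 + (-5)²) = -4 + (6 + 25) = -4 + 31 = 27)
B(S) = 87 (B(S) = 60 + 27 = 87)
13662 + B(79) = 13662 + 87 = 13749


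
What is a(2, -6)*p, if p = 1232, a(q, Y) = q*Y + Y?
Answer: -22176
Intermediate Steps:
a(q, Y) = Y + Y*q (a(q, Y) = Y*q + Y = Y + Y*q)
a(2, -6)*p = -6*(1 + 2)*1232 = -6*3*1232 = -18*1232 = -22176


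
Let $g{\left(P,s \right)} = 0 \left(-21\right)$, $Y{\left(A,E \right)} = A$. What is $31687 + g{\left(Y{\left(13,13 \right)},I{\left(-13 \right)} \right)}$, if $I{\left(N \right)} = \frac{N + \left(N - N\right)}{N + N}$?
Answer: $31687$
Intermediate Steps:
$I{\left(N \right)} = \frac{1}{2}$ ($I{\left(N \right)} = \frac{N + 0}{2 N} = N \frac{1}{2 N} = \frac{1}{2}$)
$g{\left(P,s \right)} = 0$
$31687 + g{\left(Y{\left(13,13 \right)},I{\left(-13 \right)} \right)} = 31687 + 0 = 31687$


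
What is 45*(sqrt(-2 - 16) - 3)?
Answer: -135 + 135*I*sqrt(2) ≈ -135.0 + 190.92*I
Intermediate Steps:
45*(sqrt(-2 - 16) - 3) = 45*(sqrt(-18) - 3) = 45*(3*I*sqrt(2) - 3) = 45*(-3 + 3*I*sqrt(2)) = -135 + 135*I*sqrt(2)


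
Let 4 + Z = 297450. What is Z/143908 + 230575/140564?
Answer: 18747946661/5057071028 ≈ 3.7073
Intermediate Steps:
Z = 297446 (Z = -4 + 297450 = 297446)
Z/143908 + 230575/140564 = 297446/143908 + 230575/140564 = 297446*(1/143908) + 230575*(1/140564) = 148723/71954 + 230575/140564 = 18747946661/5057071028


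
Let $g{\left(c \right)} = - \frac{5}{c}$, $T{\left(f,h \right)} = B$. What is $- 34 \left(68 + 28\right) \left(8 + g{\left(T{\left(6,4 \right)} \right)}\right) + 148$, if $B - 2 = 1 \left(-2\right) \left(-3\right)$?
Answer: $-23924$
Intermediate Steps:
$B = 8$ ($B = 2 + 1 \left(-2\right) \left(-3\right) = 2 - -6 = 2 + 6 = 8$)
$T{\left(f,h \right)} = 8$
$- 34 \left(68 + 28\right) \left(8 + g{\left(T{\left(6,4 \right)} \right)}\right) + 148 = - 34 \left(68 + 28\right) \left(8 - \frac{5}{8}\right) + 148 = - 34 \cdot 96 \left(8 - \frac{5}{8}\right) + 148 = - 34 \cdot 96 \cdot \frac{59}{8} + 148 = \left(-34\right) 708 + 148 = -24072 + 148 = -23924$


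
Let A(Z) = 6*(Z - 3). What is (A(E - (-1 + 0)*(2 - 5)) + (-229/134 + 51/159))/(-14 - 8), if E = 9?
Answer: -117977/156244 ≈ -0.75508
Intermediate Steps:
A(Z) = -18 + 6*Z (A(Z) = 6*(-3 + Z) = -18 + 6*Z)
(A(E - (-1 + 0)*(2 - 5)) + (-229/134 + 51/159))/(-14 - 8) = ((-18 + 6*(9 - (-1 + 0)*(2 - 5))) + (-229/134 + 51/159))/(-14 - 8) = ((-18 + 6*(9 - (-1)*(-3))) + (-229*1/134 + 51*(1/159)))/(-22) = ((-18 + 6*(9 - 1*3)) + (-229/134 + 17/53))*(-1/22) = ((-18 + 6*(9 - 3)) - 9859/7102)*(-1/22) = ((-18 + 6*6) - 9859/7102)*(-1/22) = ((-18 + 36) - 9859/7102)*(-1/22) = (18 - 9859/7102)*(-1/22) = (117977/7102)*(-1/22) = -117977/156244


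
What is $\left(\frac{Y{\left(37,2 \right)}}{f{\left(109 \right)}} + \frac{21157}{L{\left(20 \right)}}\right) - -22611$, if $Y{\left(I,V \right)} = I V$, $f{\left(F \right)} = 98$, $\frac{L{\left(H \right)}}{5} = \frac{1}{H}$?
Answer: $\frac{5254748}{49} \approx 1.0724 \cdot 10^{5}$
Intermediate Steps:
$L{\left(H \right)} = \frac{5}{H}$
$\left(\frac{Y{\left(37,2 \right)}}{f{\left(109 \right)}} + \frac{21157}{L{\left(20 \right)}}\right) - -22611 = \left(\frac{37 \cdot 2}{98} + \frac{21157}{5 \cdot \frac{1}{20}}\right) - -22611 = \left(74 \cdot \frac{1}{98} + \frac{21157}{5 \cdot \frac{1}{20}}\right) + 22611 = \left(\frac{37}{49} + 21157 \frac{1}{\frac{1}{4}}\right) + 22611 = \left(\frac{37}{49} + 21157 \cdot 4\right) + 22611 = \left(\frac{37}{49} + 84628\right) + 22611 = \frac{4146809}{49} + 22611 = \frac{5254748}{49}$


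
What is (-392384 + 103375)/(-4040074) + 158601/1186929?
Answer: 327930979945/1598426997582 ≈ 0.20516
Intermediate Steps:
(-392384 + 103375)/(-4040074) + 158601/1186929 = -289009*(-1/4040074) + 158601*(1/1186929) = 289009/4040074 + 52867/395643 = 327930979945/1598426997582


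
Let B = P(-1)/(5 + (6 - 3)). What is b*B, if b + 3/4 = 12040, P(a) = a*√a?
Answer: -48157*I/32 ≈ -1504.9*I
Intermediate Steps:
P(a) = a^(3/2)
b = 48157/4 (b = -¾ + 12040 = 48157/4 ≈ 12039.)
B = -I/8 (B = (-1)^(3/2)/(5 + (6 - 3)) = (-I)/(5 + 3) = (-I)/8 = -I/8 ≈ -0.125*I)
b*B = 48157*(-I/8)/4 = -48157*I/32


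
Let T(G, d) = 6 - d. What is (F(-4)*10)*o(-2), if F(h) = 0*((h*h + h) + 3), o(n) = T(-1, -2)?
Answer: 0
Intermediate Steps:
o(n) = 8 (o(n) = 6 - 1*(-2) = 6 + 2 = 8)
F(h) = 0 (F(h) = 0*((h² + h) + 3) = 0*((h + h²) + 3) = 0*(3 + h + h²) = 0)
(F(-4)*10)*o(-2) = (0*10)*8 = 0*8 = 0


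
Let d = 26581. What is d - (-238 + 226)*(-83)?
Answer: 25585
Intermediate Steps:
d - (-238 + 226)*(-83) = 26581 - (-238 + 226)*(-83) = 26581 - (-12)*(-83) = 26581 - 1*996 = 26581 - 996 = 25585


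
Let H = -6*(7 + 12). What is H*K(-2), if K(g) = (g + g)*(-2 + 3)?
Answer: 456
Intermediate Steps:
K(g) = 2*g (K(g) = (2*g)*1 = 2*g)
H = -114 (H = -6*19 = -114)
H*K(-2) = -228*(-2) = -114*(-4) = 456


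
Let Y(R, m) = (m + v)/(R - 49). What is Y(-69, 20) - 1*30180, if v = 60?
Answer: -1780660/59 ≈ -30181.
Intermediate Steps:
Y(R, m) = (60 + m)/(-49 + R) (Y(R, m) = (m + 60)/(R - 49) = (60 + m)/(-49 + R))
Y(-69, 20) - 1*30180 = (60 + 20)/(-49 - 69) - 1*30180 = 80/(-118) - 30180 = -1/118*80 - 30180 = -40/59 - 30180 = -1780660/59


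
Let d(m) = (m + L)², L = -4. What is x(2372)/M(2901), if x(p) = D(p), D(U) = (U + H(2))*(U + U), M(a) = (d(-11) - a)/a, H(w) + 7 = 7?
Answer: -2720356664/223 ≈ -1.2199e+7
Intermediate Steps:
d(m) = (-4 + m)² (d(m) = (m - 4)² = (-4 + m)²)
H(w) = 0 (H(w) = -7 + 7 = 0)
M(a) = (225 - a)/a (M(a) = ((-4 - 11)² - a)/a = ((-15)² - a)/a = (225 - a)/a)
D(U) = 2*U² (D(U) = (U + 0)*(U + U) = U*(2*U) = 2*U²)
x(p) = 2*p²
x(2372)/M(2901) = (2*2372²)/(((225 - 1*2901)/2901)) = (2*5626384)/(((225 - 2901)/2901)) = 11252768/(((1/2901)*(-2676))) = 11252768/(-892/967) = 11252768*(-967/892) = -2720356664/223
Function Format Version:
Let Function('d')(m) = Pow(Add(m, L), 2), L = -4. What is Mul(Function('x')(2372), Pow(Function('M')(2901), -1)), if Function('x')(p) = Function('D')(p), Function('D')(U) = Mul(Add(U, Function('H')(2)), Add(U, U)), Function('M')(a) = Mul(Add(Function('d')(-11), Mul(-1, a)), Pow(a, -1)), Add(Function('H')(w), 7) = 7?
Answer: Rational(-2720356664, 223) ≈ -1.2199e+7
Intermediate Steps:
Function('d')(m) = Pow(Add(-4, m), 2) (Function('d')(m) = Pow(Add(m, -4), 2) = Pow(Add(-4, m), 2))
Function('H')(w) = 0 (Function('H')(w) = Add(-7, 7) = 0)
Function('M')(a) = Mul(Pow(a, -1), Add(225, Mul(-1, a))) (Function('M')(a) = Mul(Add(Pow(Add(-4, -11), 2), Mul(-1, a)), Pow(a, -1)) = Mul(Add(Pow(-15, 2), Mul(-1, a)), Pow(a, -1)) = Mul(Add(225, Mul(-1, a)), Pow(a, -1)) = Mul(Pow(a, -1), Add(225, Mul(-1, a))))
Function('D')(U) = Mul(2, Pow(U, 2)) (Function('D')(U) = Mul(Add(U, 0), Add(U, U)) = Mul(U, Mul(2, U)) = Mul(2, Pow(U, 2)))
Function('x')(p) = Mul(2, Pow(p, 2))
Mul(Function('x')(2372), Pow(Function('M')(2901), -1)) = Mul(Mul(2, Pow(2372, 2)), Pow(Mul(Pow(2901, -1), Add(225, Mul(-1, 2901))), -1)) = Mul(Mul(2, 5626384), Pow(Mul(Rational(1, 2901), Add(225, -2901)), -1)) = Mul(11252768, Pow(Mul(Rational(1, 2901), -2676), -1)) = Mul(11252768, Pow(Rational(-892, 967), -1)) = Mul(11252768, Rational(-967, 892)) = Rational(-2720356664, 223)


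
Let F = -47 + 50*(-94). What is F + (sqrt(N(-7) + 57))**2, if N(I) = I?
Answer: -4697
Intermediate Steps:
F = -4747 (F = -47 - 4700 = -4747)
F + (sqrt(N(-7) + 57))**2 = -4747 + (sqrt(-7 + 57))**2 = -4747 + (sqrt(50))**2 = -4747 + (5*sqrt(2))**2 = -4747 + 50 = -4697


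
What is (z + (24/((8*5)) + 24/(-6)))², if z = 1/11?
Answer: 33124/3025 ≈ 10.950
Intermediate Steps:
z = 1/11 ≈ 0.090909
(z + (24/((8*5)) + 24/(-6)))² = (1/11 + (24/((8*5)) + 24/(-6)))² = (1/11 + (24/40 + 24*(-⅙)))² = (1/11 + (24*(1/40) - 4))² = (1/11 + (⅗ - 4))² = (1/11 - 17/5)² = (-182/55)² = 33124/3025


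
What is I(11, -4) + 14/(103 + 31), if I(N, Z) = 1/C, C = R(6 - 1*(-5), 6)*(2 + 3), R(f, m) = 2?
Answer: 137/670 ≈ 0.20448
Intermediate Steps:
C = 10 (C = 2*(2 + 3) = 2*5 = 10)
I(N, Z) = ⅒ (I(N, Z) = 1/10 = ⅒)
I(11, -4) + 14/(103 + 31) = ⅒ + 14/(103 + 31) = ⅒ + 14/134 = ⅒ + (1/134)*14 = ⅒ + 7/67 = 137/670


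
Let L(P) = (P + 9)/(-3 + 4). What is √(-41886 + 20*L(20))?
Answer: I*√41306 ≈ 203.24*I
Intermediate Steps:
L(P) = 9 + P (L(P) = (9 + P)/1 = (9 + P)*1 = 9 + P)
√(-41886 + 20*L(20)) = √(-41886 + 20*(9 + 20)) = √(-41886 + 20*29) = √(-41886 + 580) = √(-41306) = I*√41306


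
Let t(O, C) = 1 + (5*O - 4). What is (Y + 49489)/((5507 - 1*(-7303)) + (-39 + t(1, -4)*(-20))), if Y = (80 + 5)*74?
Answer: 55779/12731 ≈ 4.3814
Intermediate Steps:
Y = 6290 (Y = 85*74 = 6290)
t(O, C) = -3 + 5*O (t(O, C) = 1 + (-4 + 5*O) = -3 + 5*O)
(Y + 49489)/((5507 - 1*(-7303)) + (-39 + t(1, -4)*(-20))) = (6290 + 49489)/((5507 - 1*(-7303)) + (-39 + (-3 + 5*1)*(-20))) = 55779/((5507 + 7303) + (-39 + (-3 + 5)*(-20))) = 55779/(12810 + (-39 + 2*(-20))) = 55779/(12810 + (-39 - 40)) = 55779/(12810 - 79) = 55779/12731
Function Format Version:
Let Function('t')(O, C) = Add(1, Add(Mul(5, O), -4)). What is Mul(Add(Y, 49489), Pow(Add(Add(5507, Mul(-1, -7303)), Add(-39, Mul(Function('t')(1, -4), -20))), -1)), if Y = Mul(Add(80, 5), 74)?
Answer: Rational(55779, 12731) ≈ 4.3814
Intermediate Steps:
Y = 6290 (Y = Mul(85, 74) = 6290)
Function('t')(O, C) = Add(-3, Mul(5, O)) (Function('t')(O, C) = Add(1, Add(-4, Mul(5, O))) = Add(-3, Mul(5, O)))
Mul(Add(Y, 49489), Pow(Add(Add(5507, Mul(-1, -7303)), Add(-39, Mul(Function('t')(1, -4), -20))), -1)) = Mul(Add(6290, 49489), Pow(Add(Add(5507, Mul(-1, -7303)), Add(-39, Mul(Add(-3, Mul(5, 1)), -20))), -1)) = Mul(55779, Pow(Add(Add(5507, 7303), Add(-39, Mul(Add(-3, 5), -20))), -1)) = Mul(55779, Pow(Add(12810, Add(-39, Mul(2, -20))), -1)) = Mul(55779, Pow(Add(12810, Add(-39, -40)), -1)) = Mul(55779, Pow(Add(12810, -79), -1)) = Mul(55779, Pow(12731, -1)) = Mul(55779, Rational(1, 12731)) = Rational(55779, 12731)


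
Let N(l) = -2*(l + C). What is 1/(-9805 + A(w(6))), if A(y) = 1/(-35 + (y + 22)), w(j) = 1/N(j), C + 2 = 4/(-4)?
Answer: -79/774601 ≈ -0.00010199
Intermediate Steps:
C = -3 (C = -2 + 4/(-4) = -2 + 4*(-¼) = -2 - 1 = -3)
N(l) = 6 - 2*l (N(l) = -2*(l - 3) = -2*(-3 + l) = 6 - 2*l)
w(j) = 1/(6 - 2*j)
A(y) = 1/(-13 + y) (A(y) = 1/(-35 + (22 + y)) = 1/(-13 + y))
1/(-9805 + A(w(6))) = 1/(-9805 + 1/(-13 - 1/(-6 + 2*6))) = 1/(-9805 + 1/(-13 - 1/(-6 + 12))) = 1/(-9805 + 1/(-13 - 1/6)) = 1/(-9805 + 1/(-13 - 1*⅙)) = 1/(-9805 + 1/(-13 - ⅙)) = 1/(-9805 + 1/(-79/6)) = 1/(-9805 - 6/79) = 1/(-774601/79) = -79/774601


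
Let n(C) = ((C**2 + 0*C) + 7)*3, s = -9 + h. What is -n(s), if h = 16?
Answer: -168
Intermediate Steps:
s = 7 (s = -9 + 16 = 7)
n(C) = 21 + 3*C**2 (n(C) = ((C**2 + 0) + 7)*3 = (C**2 + 7)*3 = (7 + C**2)*3 = 21 + 3*C**2)
-n(s) = -(21 + 3*7**2) = -(21 + 3*49) = -(21 + 147) = -1*168 = -168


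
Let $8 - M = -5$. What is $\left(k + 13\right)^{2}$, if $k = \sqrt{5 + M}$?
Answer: $187 + 78 \sqrt{2} \approx 297.31$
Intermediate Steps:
$M = 13$ ($M = 8 - -5 = 8 + 5 = 13$)
$k = 3 \sqrt{2}$ ($k = \sqrt{5 + 13} = \sqrt{18} = 3 \sqrt{2} \approx 4.2426$)
$\left(k + 13\right)^{2} = \left(3 \sqrt{2} + 13\right)^{2} = \left(13 + 3 \sqrt{2}\right)^{2}$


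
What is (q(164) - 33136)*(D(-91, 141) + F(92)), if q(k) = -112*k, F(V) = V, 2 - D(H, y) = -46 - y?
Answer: -14472624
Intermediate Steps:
D(H, y) = 48 + y (D(H, y) = 2 - (-46 - y) = 2 + (46 + y) = 48 + y)
(q(164) - 33136)*(D(-91, 141) + F(92)) = (-112*164 - 33136)*((48 + 141) + 92) = (-18368 - 33136)*(189 + 92) = -51504*281 = -14472624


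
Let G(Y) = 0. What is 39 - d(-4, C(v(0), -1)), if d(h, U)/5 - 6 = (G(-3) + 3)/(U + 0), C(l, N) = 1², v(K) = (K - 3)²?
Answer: -6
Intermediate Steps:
v(K) = (-3 + K)²
C(l, N) = 1
d(h, U) = 30 + 15/U (d(h, U) = 30 + 5*((0 + 3)/(U + 0)) = 30 + 5*(3/U) = 30 + 15/U)
39 - d(-4, C(v(0), -1)) = 39 - (30 + 15/1) = 39 - (30 + 15*1) = 39 - (30 + 15) = 39 - 1*45 = 39 - 45 = -6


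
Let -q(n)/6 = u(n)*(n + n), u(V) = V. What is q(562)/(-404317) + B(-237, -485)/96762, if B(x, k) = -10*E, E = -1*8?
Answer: 183386355448/19561260777 ≈ 9.3750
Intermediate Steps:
E = -8
B(x, k) = 80 (B(x, k) = -10*(-8) = 80)
q(n) = -12*n**2 (q(n) = -6*n*(n + n) = -6*n*2*n = -12*n**2)
q(562)/(-404317) + B(-237, -485)/96762 = -12*562**2/(-404317) + 80/96762 = -12*315844*(-1/404317) + 80*(1/96762) = -3790128*(-1/404317) + 40/48381 = 3790128/404317 + 40/48381 = 183386355448/19561260777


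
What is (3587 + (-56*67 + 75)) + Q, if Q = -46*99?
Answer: -4644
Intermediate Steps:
Q = -4554
(3587 + (-56*67 + 75)) + Q = (3587 + (-56*67 + 75)) - 4554 = (3587 + (-3752 + 75)) - 4554 = (3587 - 3677) - 4554 = -90 - 4554 = -4644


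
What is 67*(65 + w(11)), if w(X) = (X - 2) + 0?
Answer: 4958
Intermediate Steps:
w(X) = -2 + X (w(X) = (-2 + X) + 0 = -2 + X)
67*(65 + w(11)) = 67*(65 + (-2 + 11)) = 67*(65 + 9) = 67*74 = 4958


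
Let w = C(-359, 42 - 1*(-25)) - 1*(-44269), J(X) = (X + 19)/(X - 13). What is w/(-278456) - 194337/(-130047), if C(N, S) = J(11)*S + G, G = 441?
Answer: 16143533179/12070789144 ≈ 1.3374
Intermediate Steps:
J(X) = (19 + X)/(-13 + X)
C(N, S) = 441 - 15*S (C(N, S) = ((19 + 11)/(-13 + 11))*S + 441 = (30/(-2))*S + 441 = (-½*30)*S + 441 = -15*S + 441 = 441 - 15*S)
w = 43705 (w = (441 - 15*(42 - 1*(-25))) - 1*(-44269) = (441 - 15*(42 + 25)) + 44269 = (441 - 15*67) + 44269 = (441 - 1005) + 44269 = -564 + 44269 = 43705)
w/(-278456) - 194337/(-130047) = 43705/(-278456) - 194337/(-130047) = 43705*(-1/278456) - 194337*(-1/130047) = -43705/278456 + 64779/43349 = 16143533179/12070789144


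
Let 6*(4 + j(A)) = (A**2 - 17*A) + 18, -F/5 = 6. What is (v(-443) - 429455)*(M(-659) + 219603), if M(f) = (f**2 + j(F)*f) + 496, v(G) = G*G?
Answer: -116643577844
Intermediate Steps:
F = -30 (F = -5*6 = -30)
j(A) = -1 - 17*A/6 + A**2/6 (j(A) = -4 + ((A**2 - 17*A) + 18)/6 = -4 + (18 + A**2 - 17*A)/6 = -4 + (3 - 17*A/6 + A**2/6) = -1 - 17*A/6 + A**2/6)
v(G) = G**2
M(f) = 496 + f**2 + 234*f (M(f) = (f**2 + (-1 - 17/6*(-30) + (1/6)*(-30)**2)*f) + 496 = (f**2 + (-1 + 85 + (1/6)*900)*f) + 496 = (f**2 + (-1 + 85 + 150)*f) + 496 = (f**2 + 234*f) + 496 = 496 + f**2 + 234*f)
(v(-443) - 429455)*(M(-659) + 219603) = ((-443)**2 - 429455)*((496 + (-659)**2 + 234*(-659)) + 219603) = (196249 - 429455)*((496 + 434281 - 154206) + 219603) = -233206*(280571 + 219603) = -233206*500174 = -116643577844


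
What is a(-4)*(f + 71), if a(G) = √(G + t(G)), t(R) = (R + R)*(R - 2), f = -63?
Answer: 16*√11 ≈ 53.066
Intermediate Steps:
t(R) = 2*R*(-2 + R) (t(R) = (2*R)*(-2 + R) = 2*R*(-2 + R))
a(G) = √(G + 2*G*(-2 + G))
a(-4)*(f + 71) = √(-4*(-3 + 2*(-4)))*(-63 + 71) = √(-4*(-3 - 8))*8 = √(-4*(-11))*8 = √44*8 = (2*√11)*8 = 16*√11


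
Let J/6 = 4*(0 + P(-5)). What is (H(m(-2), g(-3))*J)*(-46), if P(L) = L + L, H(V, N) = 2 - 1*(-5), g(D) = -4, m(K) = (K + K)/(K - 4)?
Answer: 77280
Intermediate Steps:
m(K) = 2*K/(-4 + K) (m(K) = (2*K)/(-4 + K) = 2*K/(-4 + K))
H(V, N) = 7 (H(V, N) = 2 + 5 = 7)
P(L) = 2*L
J = -240 (J = 6*(4*(0 + 2*(-5))) = 6*(4*(0 - 10)) = 6*(4*(-10)) = 6*(-40) = -240)
(H(m(-2), g(-3))*J)*(-46) = (7*(-240))*(-46) = -1680*(-46) = 77280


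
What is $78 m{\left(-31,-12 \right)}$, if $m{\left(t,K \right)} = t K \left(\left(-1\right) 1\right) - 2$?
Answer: $-29172$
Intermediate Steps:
$m{\left(t,K \right)} = -2 - K t$ ($m{\left(t,K \right)} = K t \left(-1\right) - 2 = - K t - 2 = -2 - K t$)
$78 m{\left(-31,-12 \right)} = 78 \left(-2 - \left(-12\right) \left(-31\right)\right) = 78 \left(-2 - 372\right) = 78 \left(-374\right) = -29172$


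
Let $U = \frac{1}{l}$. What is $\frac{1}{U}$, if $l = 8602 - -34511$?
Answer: $43113$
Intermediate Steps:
$l = 43113$ ($l = 8602 + 34511 = 43113$)
$U = \frac{1}{43113} \approx 2.3195 \cdot 10^{-5}$
$\frac{1}{U} = \frac{1}{\frac{1}{43113}} = 43113$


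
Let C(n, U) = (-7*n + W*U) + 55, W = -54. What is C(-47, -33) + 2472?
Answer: 4638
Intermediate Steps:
C(n, U) = 55 - 54*U - 7*n (C(n, U) = (-7*n - 54*U) + 55 = (-54*U - 7*n) + 55 = 55 - 54*U - 7*n)
C(-47, -33) + 2472 = (55 - 54*(-33) - 7*(-47)) + 2472 = (55 + 1782 + 329) + 2472 = 2166 + 2472 = 4638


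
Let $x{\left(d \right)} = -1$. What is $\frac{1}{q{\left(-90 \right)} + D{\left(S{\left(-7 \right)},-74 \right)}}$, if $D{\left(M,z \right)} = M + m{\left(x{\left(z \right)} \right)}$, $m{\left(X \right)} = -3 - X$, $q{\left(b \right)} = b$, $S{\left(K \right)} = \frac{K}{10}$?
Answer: $- \frac{10}{927} \approx -0.010787$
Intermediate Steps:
$S{\left(K \right)} = \frac{K}{10}$ ($S{\left(K \right)} = K \frac{1}{10} = \frac{K}{10}$)
$D{\left(M,z \right)} = -2 + M$ ($D{\left(M,z \right)} = M - 2 = -2 + M$)
$\frac{1}{q{\left(-90 \right)} + D{\left(S{\left(-7 \right)},-74 \right)}} = \frac{1}{-90 + \left(-2 + \frac{1}{10} \left(-7\right)\right)} = \frac{1}{-90 - \frac{27}{10}} = \frac{1}{- \frac{927}{10}} = - \frac{10}{927}$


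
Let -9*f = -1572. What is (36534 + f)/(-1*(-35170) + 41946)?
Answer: 55063/115674 ≈ 0.47602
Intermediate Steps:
f = 524/3 (f = -1/9*(-1572) = 524/3 ≈ 174.67)
(36534 + f)/(-1*(-35170) + 41946) = (36534 + 524/3)/(-1*(-35170) + 41946) = 110126/(3*(35170 + 41946)) = (110126/3)/77116 = (110126/3)*(1/77116) = 55063/115674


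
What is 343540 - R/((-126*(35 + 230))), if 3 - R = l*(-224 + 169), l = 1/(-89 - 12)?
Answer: 579275430424/1686195 ≈ 3.4354e+5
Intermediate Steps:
l = -1/101 (l = 1/(-101) = -1/101 ≈ -0.0099010)
R = 248/101 (R = 3 - (-1)*(-224 + 169)/101 = 3 - (-1)*(-55)/101 = 3 - 1*55/101 = 3 - 55/101 = 248/101 ≈ 2.4554)
343540 - R/((-126*(35 + 230))) = 343540 - 248/(101*((-126*(35 + 230)))) = 343540 - 248/(101*((-126*265))) = 343540 - 248/(101*(-33390)) = 343540 - 248*(-1)/(101*33390) = 343540 - 1*(-124/1686195) = 343540 + 124/1686195 = 579275430424/1686195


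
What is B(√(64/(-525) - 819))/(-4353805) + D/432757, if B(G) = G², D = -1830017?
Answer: -4182770909072102/989173284952125 ≈ -4.2286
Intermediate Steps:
B(√(64/(-525) - 819))/(-4353805) + D/432757 = (√(64/(-525) - 819))²/(-4353805) - 1830017/432757 = (√(64*(-1/525) - 819))²*(-1/4353805) - 1830017*1/432757 = (√(-64/525 - 819))²*(-1/4353805) - 1830017/432757 = (√(-430039/525))²*(-1/4353805) - 1830017/432757 = (I*√9030819/105)²*(-1/4353805) - 1830017/432757 = -430039/525*(-1/4353805) - 1830017/432757 = 430039/2285747625 - 1830017/432757 = -4182770909072102/989173284952125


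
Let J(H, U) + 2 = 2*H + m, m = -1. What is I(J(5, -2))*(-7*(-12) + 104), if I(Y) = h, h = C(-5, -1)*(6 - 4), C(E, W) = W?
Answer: -376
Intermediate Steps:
J(H, U) = -3 + 2*H (J(H, U) = -2 + (2*H - 1) = -2 + (-1 + 2*H) = -3 + 2*H)
h = -2 (h = -(6 - 4) = -1*2 = -2)
I(Y) = -2
I(J(5, -2))*(-7*(-12) + 104) = -2*(-7*(-12) + 104) = -2*(84 + 104) = -2*188 = -376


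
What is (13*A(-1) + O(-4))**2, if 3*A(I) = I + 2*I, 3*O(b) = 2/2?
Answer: 1444/9 ≈ 160.44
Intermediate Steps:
O(b) = 1/3 (O(b) = (2/2)/3 = (2*(1/2))/3 = (1/3)*1 = 1/3)
A(I) = I (A(I) = (I + 2*I)/3 = (3*I)/3 = I)
(13*A(-1) + O(-4))**2 = (13*(-1) + 1/3)**2 = (-13 + 1/3)**2 = (-38/3)**2 = 1444/9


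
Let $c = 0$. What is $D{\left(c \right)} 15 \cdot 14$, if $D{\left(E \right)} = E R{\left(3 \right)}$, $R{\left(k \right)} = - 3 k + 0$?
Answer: $0$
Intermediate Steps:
$R{\left(k \right)} = - 3 k$
$D{\left(E \right)} = - 9 E$ ($D{\left(E \right)} = E \left(\left(-3\right) 3\right) = E \left(-9\right) = - 9 E$)
$D{\left(c \right)} 15 \cdot 14 = \left(-9\right) 0 \cdot 15 \cdot 14 = 0 \cdot 15 \cdot 14 = 0 \cdot 14 = 0$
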